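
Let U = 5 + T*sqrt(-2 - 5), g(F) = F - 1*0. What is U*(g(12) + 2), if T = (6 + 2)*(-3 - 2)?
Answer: 70 - 560*I*sqrt(7) ≈ 70.0 - 1481.6*I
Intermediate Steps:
g(F) = F (g(F) = F + 0 = F)
T = -40 (T = 8*(-5) = -40)
U = 5 - 40*I*sqrt(7) (U = 5 - 40*sqrt(-2 - 5) = 5 - 40*I*sqrt(7) ≈ 5.0 - 105.83*I)
U*(g(12) + 2) = (5 - 40*I*sqrt(7))*(12 + 2) = (5 - 40*I*sqrt(7))*14 = 70 - 560*I*sqrt(7)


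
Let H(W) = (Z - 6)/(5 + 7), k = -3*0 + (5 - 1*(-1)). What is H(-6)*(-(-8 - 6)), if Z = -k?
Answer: -14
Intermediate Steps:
k = 6 (k = 0 + (5 + 1) = 0 + 6 = 6)
Z = -6 (Z = -1*6 = -6)
H(W) = -1 (H(W) = (-6 - 6)/(5 + 7) = -12/12 = -12*1/12 = -1)
H(-6)*(-(-8 - 6)) = -(-1)*(-8 - 6) = -(-1)*(-14) = -1*14 = -14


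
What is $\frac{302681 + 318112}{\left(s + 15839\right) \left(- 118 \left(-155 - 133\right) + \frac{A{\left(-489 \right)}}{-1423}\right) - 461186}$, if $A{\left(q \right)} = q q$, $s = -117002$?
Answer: $- \frac{883388439}{4868631056771} \approx -0.00018144$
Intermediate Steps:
$A{\left(q \right)} = q^{2}$
$\frac{302681 + 318112}{\left(s + 15839\right) \left(- 118 \left(-155 - 133\right) + \frac{A{\left(-489 \right)}}{-1423}\right) - 461186} = \frac{302681 + 318112}{\left(-117002 + 15839\right) \left(- 118 \left(-155 - 133\right) + \frac{\left(-489\right)^{2}}{-1423}\right) - 461186} = \frac{620793}{- 101163 \left(\left(-118\right) \left(-288\right) + 239121 \left(- \frac{1}{1423}\right)\right) - 461186} = \frac{620793}{- 101163 \left(33984 - \frac{239121}{1423}\right) - 461186} = \frac{620793}{\left(-101163\right) \frac{48120111}{1423} - 461186} = \frac{620793}{- \frac{4867974789093}{1423} - 461186} = \frac{620793}{- \frac{4868631056771}{1423}} = 620793 \left(- \frac{1423}{4868631056771}\right) = - \frac{883388439}{4868631056771}$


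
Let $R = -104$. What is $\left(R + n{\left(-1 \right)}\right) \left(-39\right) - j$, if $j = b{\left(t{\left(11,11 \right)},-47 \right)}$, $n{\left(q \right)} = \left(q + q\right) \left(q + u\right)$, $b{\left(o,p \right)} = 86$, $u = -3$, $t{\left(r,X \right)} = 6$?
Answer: $3658$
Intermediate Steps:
$n{\left(q \right)} = 2 q \left(-3 + q\right)$ ($n{\left(q \right)} = \left(q + q\right) \left(q - 3\right) = 2 q \left(-3 + q\right)$)
$j = 86$
$\left(R + n{\left(-1 \right)}\right) \left(-39\right) - j = \left(-104 + 2 \left(-1\right) \left(-3 - 1\right)\right) \left(-39\right) - 86 = \left(-104 + 2 \left(-1\right) \left(-4\right)\right) \left(-39\right) - 86 = \left(-104 + 8\right) \left(-39\right) - 86 = \left(-96\right) \left(-39\right) - 86 = 3744 - 86 = 3658$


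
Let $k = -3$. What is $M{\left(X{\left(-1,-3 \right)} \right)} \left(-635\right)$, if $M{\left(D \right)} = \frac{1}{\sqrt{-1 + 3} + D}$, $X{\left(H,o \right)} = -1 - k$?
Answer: $-635 + \frac{635 \sqrt{2}}{2} \approx -185.99$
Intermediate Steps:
$X{\left(H,o \right)} = 2$ ($X{\left(H,o \right)} = -1 - -3 = -1 + 3 = 2$)
$M{\left(D \right)} = \frac{1}{D + \sqrt{2}}$ ($M{\left(D \right)} = \frac{1}{\sqrt{2} + D} = \frac{1}{D + \sqrt{2}}$)
$M{\left(X{\left(-1,-3 \right)} \right)} \left(-635\right) = \frac{1}{2 + \sqrt{2}} \left(-635\right) = - \frac{635}{2 + \sqrt{2}}$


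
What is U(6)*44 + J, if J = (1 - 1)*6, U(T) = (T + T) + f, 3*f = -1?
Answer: 1540/3 ≈ 513.33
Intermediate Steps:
f = -⅓ (f = (⅓)*(-1) = -⅓ ≈ -0.33333)
U(T) = -⅓ + 2*T (U(T) = (T + T) - ⅓ = 2*T - ⅓ = -⅓ + 2*T)
J = 0 (J = 0*6 = 0)
U(6)*44 + J = (-⅓ + 2*6)*44 + 0 = (-⅓ + 12)*44 + 0 = (35/3)*44 + 0 = 1540/3 + 0 = 1540/3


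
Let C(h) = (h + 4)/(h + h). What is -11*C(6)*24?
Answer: -220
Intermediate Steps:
C(h) = (4 + h)/(2*h) (C(h) = (4 + h)/((2*h)) = (4 + h)*(1/(2*h)) = (4 + h)/(2*h))
-11*C(6)*24 = -11*(4 + 6)/(2*6)*24 = -11*10/(2*6)*24 = -11*⅚*24 = -55/6*24 = -220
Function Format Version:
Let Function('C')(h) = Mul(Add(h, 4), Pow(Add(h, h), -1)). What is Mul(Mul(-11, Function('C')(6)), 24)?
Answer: -220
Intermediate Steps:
Function('C')(h) = Mul(Rational(1, 2), Pow(h, -1), Add(4, h)) (Function('C')(h) = Mul(Add(4, h), Pow(Mul(2, h), -1)) = Mul(Add(4, h), Mul(Rational(1, 2), Pow(h, -1))) = Mul(Rational(1, 2), Pow(h, -1), Add(4, h)))
Mul(Mul(-11, Function('C')(6)), 24) = Mul(Mul(-11, Mul(Rational(1, 2), Pow(6, -1), Add(4, 6))), 24) = Mul(Mul(-11, Mul(Rational(1, 2), Rational(1, 6), 10)), 24) = Mul(Mul(-11, Rational(5, 6)), 24) = Mul(Rational(-55, 6), 24) = -220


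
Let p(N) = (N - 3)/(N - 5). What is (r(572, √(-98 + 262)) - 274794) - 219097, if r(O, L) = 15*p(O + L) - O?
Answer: -31775697318/64265 - 12*√41/64265 ≈ -4.9445e+5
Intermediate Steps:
p(N) = (-3 + N)/(-5 + N)
r(O, L) = -O + 15*(-3 + L + O)/(-5 + L + O) (r(O, L) = 15*((-3 + (O + L))/(-5 + (O + L))) - O = 15*((-3 + (L + O))/(-5 + (L + O))) - O = 15*((-3 + L + O)/(-5 + L + O)) - O = 15*(-3 + L + O)/(-5 + L + O) - O = -O + 15*(-3 + L + O)/(-5 + L + O))
(r(572, √(-98 + 262)) - 274794) - 219097 = ((-45 + 15*√(-98 + 262) + 15*572 - 1*572*(-5 + √(-98 + 262) + 572))/(-5 + √(-98 + 262) + 572) - 274794) - 219097 = ((-45 + 15*√164 + 8580 - 1*572*(-5 + √164 + 572))/(-5 + √164 + 572) - 274794) - 219097 = ((-45 + 15*(2*√41) + 8580 - 1*572*(-5 + 2*√41 + 572))/(-5 + 2*√41 + 572) - 274794) - 219097 = ((-45 + 30*√41 + 8580 - 1*572*(567 + 2*√41))/(567 + 2*√41) - 274794) - 219097 = ((-45 + 30*√41 + 8580 + (-324324 - 1144*√41))/(567 + 2*√41) - 274794) - 219097 = ((-315789 - 1114*√41)/(567 + 2*√41) - 274794) - 219097 = (-274794 + (-315789 - 1114*√41)/(567 + 2*√41)) - 219097 = -493891 + (-315789 - 1114*√41)/(567 + 2*√41)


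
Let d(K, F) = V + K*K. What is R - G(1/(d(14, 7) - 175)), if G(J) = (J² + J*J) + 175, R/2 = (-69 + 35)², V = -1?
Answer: 427399/200 ≈ 2137.0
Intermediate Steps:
d(K, F) = -1 + K² (d(K, F) = -1 + K*K = -1 + K²)
R = 2312 (R = 2*(-69 + 35)² = 2*(-34)² = 2*1156 = 2312)
G(J) = 175 + 2*J² (G(J) = (J² + J²) + 175 = 2*J² + 175 = 175 + 2*J²)
R - G(1/(d(14, 7) - 175)) = 2312 - (175 + 2*(1/((-1 + 14²) - 175))²) = 2312 - (175 + 2*(1/((-1 + 196) - 175))²) = 2312 - (175 + 2*(1/(195 - 175))²) = 2312 - (175 + 2*(1/20)²) = 2312 - (175 + 2*(1/400)) = 2312 - (175 + 1/200) = 2312 - 1*35001/200 = 2312 - 35001/200 = 427399/200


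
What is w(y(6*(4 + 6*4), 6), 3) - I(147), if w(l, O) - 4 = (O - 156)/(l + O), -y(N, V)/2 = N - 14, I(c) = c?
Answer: -43462/305 ≈ -142.50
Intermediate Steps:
y(N, V) = 28 - 2*N (y(N, V) = -2*(N - 14) = -2*(-14 + N) = 28 - 2*N)
w(l, O) = 4 + (-156 + O)/(O + l) (w(l, O) = 4 + (O - 156)/(l + O) = 4 + (-156 + O)/(O + l))
w(y(6*(4 + 6*4), 6), 3) - I(147) = (-156 + 4*(28 - 12*(4 + 6*4)) + 5*3)/(3 + (28 - 12*(4 + 6*4))) - 1*147 = (-156 + 4*(28 - 12*(4 + 24)) + 15)/(3 + (28 - 12*(4 + 24))) - 147 = (-156 + 4*(28 - 12*28) + 15)/(3 + (28 - 12*28)) - 147 = (-156 + 4*(28 - 2*168) + 15)/(3 + (28 - 2*168)) - 147 = (-156 + 4*(28 - 336) + 15)/(3 + (28 - 336)) - 147 = (-156 + 4*(-308) + 15)/(3 - 308) - 147 = (-156 - 1232 + 15)/(-305) - 147 = -1/305*(-1373) - 147 = 1373/305 - 147 = -43462/305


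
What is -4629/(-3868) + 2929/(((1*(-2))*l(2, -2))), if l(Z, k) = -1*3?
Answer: 5678573/11604 ≈ 489.36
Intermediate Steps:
l(Z, k) = -3
-4629/(-3868) + 2929/(((1*(-2))*l(2, -2))) = -4629/(-3868) + 2929/(((1*(-2))*(-3))) = -4629*(-1/3868) + 2929/((-2*(-3))) = 4629/3868 + 2929/6 = 5678573/11604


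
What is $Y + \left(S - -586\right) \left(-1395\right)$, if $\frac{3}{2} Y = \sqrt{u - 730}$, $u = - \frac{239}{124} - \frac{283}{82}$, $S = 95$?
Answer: $-949995 + \frac{i \sqrt{4751843215}}{3813} \approx -9.5 \cdot 10^{5} + 18.079 i$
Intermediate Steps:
$u = - \frac{27345}{5084}$ ($u = \left(-239\right) \frac{1}{124} - \frac{283}{82} = - \frac{239}{124} - \frac{283}{82} = - \frac{27345}{5084} \approx -5.3786$)
$Y = \frac{i \sqrt{4751843215}}{3813}$ ($Y = \frac{2 \sqrt{- \frac{27345}{5084} - 730}}{3} = \frac{2 \sqrt{- \frac{3738665}{5084}}}{3} = \frac{2 \frac{i \sqrt{4751843215}}{2542}}{3} = \frac{i \sqrt{4751843215}}{3813} \approx 18.079 i$)
$Y + \left(S - -586\right) \left(-1395\right) = \frac{i \sqrt{4751843215}}{3813} + \left(95 - -586\right) \left(-1395\right) = \frac{i \sqrt{4751843215}}{3813} + \left(95 + 586\right) \left(-1395\right) = \frac{i \sqrt{4751843215}}{3813} + 681 \left(-1395\right) = \frac{i \sqrt{4751843215}}{3813} - 949995 = -949995 + \frac{i \sqrt{4751843215}}{3813}$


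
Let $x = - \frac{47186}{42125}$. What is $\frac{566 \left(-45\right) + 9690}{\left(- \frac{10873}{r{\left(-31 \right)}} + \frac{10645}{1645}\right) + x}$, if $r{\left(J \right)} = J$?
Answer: $- \frac{3389803383750}{76494611993} \approx -44.314$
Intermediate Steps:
$x = - \frac{47186}{42125}$ ($x = \left(-47186\right) \frac{1}{42125} = - \frac{47186}{42125} \approx -1.1201$)
$\frac{566 \left(-45\right) + 9690}{\left(- \frac{10873}{r{\left(-31 \right)}} + \frac{10645}{1645}\right) + x} = \frac{566 \left(-45\right) + 9690}{\left(- \frac{10873}{-31} + \frac{10645}{1645}\right) - \frac{47186}{42125}} = \frac{-25470 + 9690}{\left(\left(-10873\right) \left(- \frac{1}{31}\right) + 10645 \cdot \frac{1}{1645}\right) - \frac{47186}{42125}} = - \frac{15780}{\left(\frac{10873}{31} + \frac{2129}{329}\right) - \frac{47186}{42125}} = - \frac{15780}{\frac{3643216}{10199} - \frac{47186}{42125}} = - \frac{15780}{\frac{152989223986}{429632875}} = \left(-15780\right) \frac{429632875}{152989223986} = - \frac{3389803383750}{76494611993}$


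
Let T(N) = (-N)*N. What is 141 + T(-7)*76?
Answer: -3583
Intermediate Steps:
T(N) = -N**2
141 + T(-7)*76 = 141 - 1*(-7)**2*76 = 141 - 1*49*76 = 141 - 49*76 = 141 - 3724 = -3583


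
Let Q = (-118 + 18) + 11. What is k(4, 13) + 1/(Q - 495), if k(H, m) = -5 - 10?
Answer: -8761/584 ≈ -15.002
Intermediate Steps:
k(H, m) = -15
Q = -89 (Q = -100 + 11 = -89)
k(4, 13) + 1/(Q - 495) = -15 + 1/(-89 - 495) = -15 + 1/(-584) = -15 - 1/584 = -8761/584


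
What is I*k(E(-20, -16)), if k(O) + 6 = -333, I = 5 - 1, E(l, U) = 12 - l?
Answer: -1356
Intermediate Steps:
I = 4
k(O) = -339 (k(O) = -6 - 333 = -339)
I*k(E(-20, -16)) = 4*(-339) = -1356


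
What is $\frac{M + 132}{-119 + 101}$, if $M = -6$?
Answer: $-7$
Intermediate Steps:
$\frac{M + 132}{-119 + 101} = \frac{-6 + 132}{-119 + 101} = \frac{126}{-18} = 126 \left(- \frac{1}{18}\right) = -7$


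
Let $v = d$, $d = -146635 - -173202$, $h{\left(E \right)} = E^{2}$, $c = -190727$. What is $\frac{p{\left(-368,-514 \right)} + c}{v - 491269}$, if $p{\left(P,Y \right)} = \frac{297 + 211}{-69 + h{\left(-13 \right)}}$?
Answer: $\frac{2384024}{5808775} \approx 0.41042$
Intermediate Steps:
$p{\left(P,Y \right)} = \frac{127}{25}$ ($p{\left(P,Y \right)} = \frac{297 + 211}{-69 + \left(-13\right)^{2}} = \frac{508}{-69 + 169} = \frac{508}{100} = 508 \cdot \frac{1}{100} = \frac{127}{25}$)
$d = 26567$ ($d = -146635 + 173202 = 26567$)
$v = 26567$
$\frac{p{\left(-368,-514 \right)} + c}{v - 491269} = \frac{\frac{127}{25} - 190727}{26567 - 491269} = - \frac{4768048}{25 \left(-464702\right)} = \left(- \frac{4768048}{25}\right) \left(- \frac{1}{464702}\right) = \frac{2384024}{5808775}$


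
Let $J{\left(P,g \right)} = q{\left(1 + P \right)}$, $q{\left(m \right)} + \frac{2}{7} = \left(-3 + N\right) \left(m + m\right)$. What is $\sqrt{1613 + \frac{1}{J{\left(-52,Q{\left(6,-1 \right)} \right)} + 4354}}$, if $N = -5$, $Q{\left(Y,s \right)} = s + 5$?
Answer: $\frac{\sqrt{528084707797}}{18094} \approx 40.162$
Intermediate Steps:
$Q{\left(Y,s \right)} = 5 + s$
$q{\left(m \right)} = - \frac{2}{7} - 16 m$ ($q{\left(m \right)} = - \frac{2}{7} + \left(-3 - 5\right) \left(m + m\right) = - \frac{2}{7} - 8 \cdot 2 m = - \frac{2}{7} - 16 m$)
$J{\left(P,g \right)} = - \frac{114}{7} - 16 P$ ($J{\left(P,g \right)} = - \frac{2}{7} - 16 \left(1 + P\right) = - \frac{2}{7} - \left(16 + 16 P\right) = - \frac{114}{7} - 16 P$)
$\sqrt{1613 + \frac{1}{J{\left(-52,Q{\left(6,-1 \right)} \right)} + 4354}} = \sqrt{1613 + \frac{1}{\left(- \frac{114}{7} - -832\right) + 4354}} = \sqrt{1613 + \frac{1}{\left(- \frac{114}{7} + 832\right) + 4354}} = \sqrt{1613 + \frac{1}{\frac{5710}{7} + 4354}} = \sqrt{1613 + \frac{1}{\frac{36188}{7}}} = \sqrt{1613 + \frac{7}{36188}} = \sqrt{\frac{58371251}{36188}} = \frac{\sqrt{528084707797}}{18094}$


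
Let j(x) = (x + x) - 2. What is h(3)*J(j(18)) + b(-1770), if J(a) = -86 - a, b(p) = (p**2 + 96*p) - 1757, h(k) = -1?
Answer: 2961343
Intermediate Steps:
j(x) = -2 + 2*x (j(x) = 2*x - 2 = -2 + 2*x)
b(p) = -1757 + p**2 + 96*p
h(3)*J(j(18)) + b(-1770) = -(-86 - (-2 + 2*18)) + (-1757 + (-1770)**2 + 96*(-1770)) = -(-86 - (-2 + 36)) + (-1757 + 3132900 - 169920) = -(-86 - 1*34) + 2961223 = -(-86 - 34) + 2961223 = -1*(-120) + 2961223 = 120 + 2961223 = 2961343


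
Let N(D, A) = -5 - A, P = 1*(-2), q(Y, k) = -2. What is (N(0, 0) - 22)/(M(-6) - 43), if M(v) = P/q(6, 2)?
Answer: 9/14 ≈ 0.64286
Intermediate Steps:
P = -2
M(v) = 1 (M(v) = -2/(-2) = -2*(-1/2) = 1)
(N(0, 0) - 22)/(M(-6) - 43) = ((-5 - 1*0) - 22)/(1 - 43) = ((-5 + 0) - 22)/(-42) = -(-5 - 22)/42 = -1/42*(-27) = 9/14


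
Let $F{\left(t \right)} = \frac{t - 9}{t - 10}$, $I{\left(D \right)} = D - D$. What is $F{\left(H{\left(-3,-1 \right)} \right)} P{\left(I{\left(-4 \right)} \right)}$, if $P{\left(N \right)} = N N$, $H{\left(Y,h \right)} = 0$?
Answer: $0$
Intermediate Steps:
$I{\left(D \right)} = 0$
$P{\left(N \right)} = N^{2}$
$F{\left(t \right)} = \frac{-9 + t}{-10 + t}$
$F{\left(H{\left(-3,-1 \right)} \right)} P{\left(I{\left(-4 \right)} \right)} = \frac{-9 + 0}{-10 + 0} \cdot 0^{2} = \frac{1}{-10} \left(-9\right) 0 = \left(- \frac{1}{10}\right) \left(-9\right) 0 = \frac{9}{10} \cdot 0 = 0$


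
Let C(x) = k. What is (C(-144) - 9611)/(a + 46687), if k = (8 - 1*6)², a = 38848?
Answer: -9607/85535 ≈ -0.11232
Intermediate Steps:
k = 4 (k = (8 - 6)² = 2² = 4)
C(x) = 4
(C(-144) - 9611)/(a + 46687) = (4 - 9611)/(38848 + 46687) = -9607/85535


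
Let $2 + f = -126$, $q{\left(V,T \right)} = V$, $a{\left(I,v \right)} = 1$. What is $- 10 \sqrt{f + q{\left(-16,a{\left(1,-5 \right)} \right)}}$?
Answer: $- 120 i \approx - 120.0 i$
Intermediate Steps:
$f = -128$ ($f = -2 - 126 = -128$)
$- 10 \sqrt{f + q{\left(-16,a{\left(1,-5 \right)} \right)}} = - 10 \sqrt{-128 - 16} = - 10 \sqrt{-144} = - 10 \cdot 12 i = - 120 i$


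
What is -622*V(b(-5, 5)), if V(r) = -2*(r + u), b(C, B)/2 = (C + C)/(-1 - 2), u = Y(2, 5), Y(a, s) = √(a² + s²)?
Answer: 24880/3 + 1244*√29 ≈ 14992.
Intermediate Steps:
u = √29 (u = √(2² + 5²) = √(4 + 25) = √29 ≈ 5.3852)
b(C, B) = -4*C/3 (b(C, B) = 2*((C + C)/(-1 - 2)) = 2*((2*C)/(-3)) = 2*((2*C)*(-⅓)) = 2*(-2*C/3) = -4*C/3)
V(r) = -2*r - 2*√29 (V(r) = -2*(r + √29) = -2*r - 2*√29)
-622*V(b(-5, 5)) = -622*(-(-8)*(-5)/3 - 2*√29) = -622*(-2*20/3 - 2*√29) = -622*(-40/3 - 2*√29) = 24880/3 + 1244*√29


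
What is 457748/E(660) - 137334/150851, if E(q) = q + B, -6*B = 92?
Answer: 103444813344/145872917 ≈ 709.14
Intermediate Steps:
B = -46/3 (B = -⅙*92 = -46/3 ≈ -15.333)
E(q) = -46/3 + q (E(q) = q - 46/3 = -46/3 + q)
457748/E(660) - 137334/150851 = 457748/(-46/3 + 660) - 137334/150851 = 457748/(1934/3) - 137334*1/150851 = 457748*(3/1934) - 137334/150851 = 686622/967 - 137334/150851 = 103444813344/145872917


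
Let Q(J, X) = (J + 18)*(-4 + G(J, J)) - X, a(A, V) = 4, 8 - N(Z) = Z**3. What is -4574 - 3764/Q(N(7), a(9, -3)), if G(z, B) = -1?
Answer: -7235258/1581 ≈ -4576.4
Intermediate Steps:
N(Z) = 8 - Z**3
Q(J, X) = -90 - X - 5*J (Q(J, X) = (J + 18)*(-4 - 1) - X = (18 + J)*(-5) - X = (-90 - 5*J) - X = -90 - X - 5*J)
-4574 - 3764/Q(N(7), a(9, -3)) = -4574 - 3764/(-90 - 1*4 - 5*(8 - 1*7**3)) = -4574 - 3764/(-90 - 4 - 5*(8 - 1*343)) = -4574 - 3764/(-90 - 4 - 5*(8 - 343)) = -4574 - 3764/(-90 - 4 - 5*(-335)) = -4574 - 3764/(-90 - 4 + 1675) = -4574 - 3764/1581 = -7235258/1581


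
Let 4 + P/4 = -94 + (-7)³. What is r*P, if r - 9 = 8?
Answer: -29988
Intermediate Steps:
P = -1764 (P = -16 + 4*(-94 + (-7)³) = -16 + 4*(-94 - 343) = -16 + 4*(-437) = -16 - 1748 = -1764)
r = 17 (r = 9 + 8 = 17)
r*P = 17*(-1764) = -29988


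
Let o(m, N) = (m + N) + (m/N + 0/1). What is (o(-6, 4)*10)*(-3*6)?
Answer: 630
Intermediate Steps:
o(m, N) = N + m + m/N (o(m, N) = (N + m) + (m/N + 0*1) = (N + m) + (m/N + 0) = (N + m) + m/N = N + m + m/N)
(o(-6, 4)*10)*(-3*6) = ((4 - 6 - 6/4)*10)*(-3*6) = ((4 - 6 - 6*1/4)*10)*(-18) = ((4 - 6 - 3/2)*10)*(-18) = -7/2*10*(-18) = -35*(-18) = 630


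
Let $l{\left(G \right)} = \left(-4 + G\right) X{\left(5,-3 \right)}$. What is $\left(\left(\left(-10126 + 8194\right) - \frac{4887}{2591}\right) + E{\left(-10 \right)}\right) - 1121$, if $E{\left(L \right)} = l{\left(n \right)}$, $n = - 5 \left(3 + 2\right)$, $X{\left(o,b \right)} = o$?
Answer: $- \frac{8290905}{2591} \approx -3199.9$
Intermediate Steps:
$n = -25$ ($n = \left(-5\right) 5 = -25$)
$l{\left(G \right)} = -20 + 5 G$ ($l{\left(G \right)} = \left(-4 + G\right) 5 = -20 + 5 G$)
$E{\left(L \right)} = -145$ ($E{\left(L \right)} = -20 + 5 \left(-25\right) = -20 - 125 = -145$)
$\left(\left(\left(-10126 + 8194\right) - \frac{4887}{2591}\right) + E{\left(-10 \right)}\right) - 1121 = \left(\left(\left(-10126 + 8194\right) - \frac{4887}{2591}\right) - 145\right) - 1121 = \left(\left(-1932 - \frac{4887}{2591}\right) - 145\right) - 1121 = \left(- \frac{5010699}{2591} - 145\right) - 1121 = - \frac{5386394}{2591} - 1121 = - \frac{8290905}{2591}$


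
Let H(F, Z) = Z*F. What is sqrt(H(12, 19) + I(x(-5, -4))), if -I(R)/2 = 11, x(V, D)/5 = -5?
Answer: sqrt(206) ≈ 14.353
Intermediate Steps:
x(V, D) = -25 (x(V, D) = 5*(-5) = -25)
H(F, Z) = F*Z
I(R) = -22 (I(R) = -2*11 = -22)
sqrt(H(12, 19) + I(x(-5, -4))) = sqrt(12*19 - 22) = sqrt(228 - 22) = sqrt(206)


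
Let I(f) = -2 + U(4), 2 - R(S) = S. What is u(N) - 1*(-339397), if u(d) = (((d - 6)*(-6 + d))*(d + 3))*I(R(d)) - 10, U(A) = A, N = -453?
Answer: -189273513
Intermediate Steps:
R(S) = 2 - S
I(f) = 2 (I(f) = -2 + 4 = 2)
u(d) = -10 + 2*(-6 + d)**2*(3 + d) (u(d) = (((d - 6)*(-6 + d))*(d + 3))*2 - 10 = (((-6 + d)*(-6 + d))*(3 + d))*2 - 10 = ((-6 + d)**2*(3 + d))*2 - 10 = 2*(-6 + d)**2*(3 + d) - 10 = -10 + 2*(-6 + d)**2*(3 + d))
u(N) - 1*(-339397) = (206 - 18*(-453)**2 + 2*(-453)**3) - 1*(-339397) = (206 - 18*205209 + 2*(-92959677)) + 339397 = (206 - 3693762 - 185919354) + 339397 = -189612910 + 339397 = -189273513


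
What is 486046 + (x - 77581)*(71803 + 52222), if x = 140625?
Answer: 7819518146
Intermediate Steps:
486046 + (x - 77581)*(71803 + 52222) = 486046 + (140625 - 77581)*(71803 + 52222) = 486046 + 63044*124025 = 486046 + 7819032100 = 7819518146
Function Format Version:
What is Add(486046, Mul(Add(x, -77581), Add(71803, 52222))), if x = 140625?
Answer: 7819518146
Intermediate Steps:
Add(486046, Mul(Add(x, -77581), Add(71803, 52222))) = Add(486046, Mul(Add(140625, -77581), Add(71803, 52222))) = Add(486046, Mul(63044, 124025)) = Add(486046, 7819032100) = 7819518146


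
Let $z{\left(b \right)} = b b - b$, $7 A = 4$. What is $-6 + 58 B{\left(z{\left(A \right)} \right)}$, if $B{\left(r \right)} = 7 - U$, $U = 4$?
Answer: $168$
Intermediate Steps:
$A = \frac{4}{7}$ ($A = \frac{1}{7} \cdot 4 = \frac{4}{7} \approx 0.57143$)
$z{\left(b \right)} = b^{2} - b$
$B{\left(r \right)} = 3$ ($B{\left(r \right)} = 7 - 4 = 3$)
$-6 + 58 B{\left(z{\left(A \right)} \right)} = -6 + 58 \cdot 3 = -6 + 174 = 168$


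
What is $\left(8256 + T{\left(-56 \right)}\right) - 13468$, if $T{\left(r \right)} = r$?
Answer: $-5268$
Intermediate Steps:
$\left(8256 + T{\left(-56 \right)}\right) - 13468 = \left(8256 - 56\right) - 13468 = 8200 + \left(-15314 + 1846\right) = 8200 - 13468 = -5268$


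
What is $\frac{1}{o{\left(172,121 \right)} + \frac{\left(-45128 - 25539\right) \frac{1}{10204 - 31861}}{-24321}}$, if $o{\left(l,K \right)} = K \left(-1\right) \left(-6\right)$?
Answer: $\frac{526719897}{382398574555} \approx 0.0013774$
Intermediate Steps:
$o{\left(l,K \right)} = 6 K$ ($o{\left(l,K \right)} = - K \left(-6\right) = 6 K$)
$\frac{1}{o{\left(172,121 \right)} + \frac{\left(-45128 - 25539\right) \frac{1}{10204 - 31861}}{-24321}} = \frac{1}{6 \cdot 121 + \frac{\left(-45128 - 25539\right) \frac{1}{10204 - 31861}}{-24321}} = \frac{1}{726 + - \frac{70667}{-21657} \left(- \frac{1}{24321}\right)} = \frac{1}{726 + \left(-70667\right) \left(- \frac{1}{21657}\right) \left(- \frac{1}{24321}\right)} = \frac{1}{726 + \frac{70667}{21657} \left(- \frac{1}{24321}\right)} = \frac{1}{726 - \frac{70667}{526719897}} = \frac{1}{\frac{382398574555}{526719897}} = \frac{526719897}{382398574555}$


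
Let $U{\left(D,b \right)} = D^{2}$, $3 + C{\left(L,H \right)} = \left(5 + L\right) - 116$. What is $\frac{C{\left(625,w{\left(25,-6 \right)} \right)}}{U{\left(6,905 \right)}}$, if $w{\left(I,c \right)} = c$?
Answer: $\frac{511}{36} \approx 14.194$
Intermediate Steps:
$C{\left(L,H \right)} = -114 + L$ ($C{\left(L,H \right)} = -3 + \left(\left(5 + L\right) - 116\right) = -3 + \left(-111 + L\right) = -114 + L$)
$\frac{C{\left(625,w{\left(25,-6 \right)} \right)}}{U{\left(6,905 \right)}} = \frac{-114 + 625}{6^{2}} = \frac{511}{36}$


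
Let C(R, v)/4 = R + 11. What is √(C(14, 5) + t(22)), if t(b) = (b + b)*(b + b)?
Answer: 2*√509 ≈ 45.122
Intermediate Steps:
C(R, v) = 44 + 4*R (C(R, v) = 4*(R + 11) = 4*(11 + R) = 44 + 4*R)
t(b) = 4*b² (t(b) = (2*b)*(2*b) = 4*b²)
√(C(14, 5) + t(22)) = √((44 + 4*14) + 4*22²) = √((44 + 56) + 4*484) = √(100 + 1936) = √2036 = 2*√509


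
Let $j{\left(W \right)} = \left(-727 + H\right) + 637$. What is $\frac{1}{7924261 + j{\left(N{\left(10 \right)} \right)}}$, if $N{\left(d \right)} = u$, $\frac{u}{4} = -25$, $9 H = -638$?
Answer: $\frac{9}{71316901} \approx 1.262 \cdot 10^{-7}$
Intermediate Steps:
$H = - \frac{638}{9}$ ($H = \frac{1}{9} \left(-638\right) = - \frac{638}{9} \approx -70.889$)
$u = -100$ ($u = 4 \left(-25\right) = -100$)
$N{\left(d \right)} = -100$
$j{\left(W \right)} = - \frac{1448}{9}$ ($j{\left(W \right)} = \left(-727 - \frac{638}{9}\right) + 637 = - \frac{7181}{9} + 637 = - \frac{1448}{9}$)
$\frac{1}{7924261 + j{\left(N{\left(10 \right)} \right)}} = \frac{1}{7924261 - \frac{1448}{9}} = \frac{1}{\frac{71316901}{9}} = \frac{9}{71316901}$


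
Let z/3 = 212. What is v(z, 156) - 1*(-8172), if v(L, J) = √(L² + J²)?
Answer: 8172 + 12*√2978 ≈ 8826.9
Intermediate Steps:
z = 636 (z = 3*212 = 636)
v(L, J) = √(J² + L²)
v(z, 156) - 1*(-8172) = √(156² + 636²) - 1*(-8172) = √(24336 + 404496) + 8172 = √428832 + 8172 = 12*√2978 + 8172 = 8172 + 12*√2978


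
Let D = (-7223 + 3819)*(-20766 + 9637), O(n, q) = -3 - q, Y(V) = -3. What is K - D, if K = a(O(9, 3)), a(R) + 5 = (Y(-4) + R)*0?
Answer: -37883121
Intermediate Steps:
a(R) = -5 (a(R) = -5 + (-3 + R)*0 = -5 + 0 = -5)
D = 37883116 (D = -3404*(-11129) = 37883116)
K = -5
K - D = -5 - 1*37883116 = -5 - 37883116 = -37883121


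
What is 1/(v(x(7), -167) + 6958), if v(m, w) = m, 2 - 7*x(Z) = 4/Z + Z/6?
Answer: 294/2045663 ≈ 0.00014372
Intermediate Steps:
x(Z) = 2/7 - 4/(7*Z) - Z/42 (x(Z) = 2/7 - (4/Z + Z/6)/7 = 2/7 + (-4/(7*Z) - Z/42) = 2/7 - 4/(7*Z) - Z/42)
1/(v(x(7), -167) + 6958) = 1/((1/42)*(-24 - 1*7*(-12 + 7))/7 + 6958) = 1/((1/42)*(⅐)*(-24 - 1*7*(-5)) + 6958) = 1/((1/42)*(⅐)*(-24 + 35) + 6958) = 1/((1/42)*(⅐)*11 + 6958) = 1/(11/294 + 6958) = 1/(2045663/294) = 294/2045663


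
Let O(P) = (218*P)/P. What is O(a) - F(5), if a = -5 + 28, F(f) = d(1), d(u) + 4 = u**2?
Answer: 221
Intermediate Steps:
d(u) = -4 + u**2
F(f) = -3 (F(f) = -4 + 1**2 = -4 + 1 = -3)
a = 23
O(P) = 218
O(a) - F(5) = 218 - 1*(-3) = 218 + 3 = 221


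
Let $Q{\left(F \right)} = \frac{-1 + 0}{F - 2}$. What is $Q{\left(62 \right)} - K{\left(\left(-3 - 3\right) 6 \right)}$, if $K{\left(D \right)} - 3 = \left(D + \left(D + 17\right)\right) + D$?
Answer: $\frac{5279}{60} \approx 87.983$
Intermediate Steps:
$K{\left(D \right)} = 20 + 3 D$ ($K{\left(D \right)} = 3 + \left(\left(D + \left(D + 17\right)\right) + D\right) = 3 + \left(\left(D + \left(17 + D\right)\right) + D\right) = 3 + \left(\left(17 + 2 D\right) + D\right) = 3 + \left(17 + 3 D\right) = 20 + 3 D$)
$Q{\left(F \right)} = - \frac{1}{-2 + F}$
$Q{\left(62 \right)} - K{\left(\left(-3 - 3\right) 6 \right)} = - \frac{1}{-2 + 62} - \left(20 + 3 \left(-3 - 3\right) 6\right) = - \frac{1}{60} - \left(20 + 3 \left(\left(-6\right) 6\right)\right) = \left(-1\right) \frac{1}{60} - \left(20 + 3 \left(-36\right)\right) = - \frac{1}{60} - \left(20 - 108\right) = - \frac{1}{60} - -88 = - \frac{1}{60} + 88 = \frac{5279}{60}$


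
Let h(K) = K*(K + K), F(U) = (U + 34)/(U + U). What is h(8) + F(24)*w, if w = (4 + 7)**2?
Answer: 6581/24 ≈ 274.21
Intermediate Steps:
F(U) = (34 + U)/(2*U) (F(U) = (34 + U)/((2*U)) = (34 + U)*(1/(2*U)) = (34 + U)/(2*U))
h(K) = 2*K**2 (h(K) = K*(2*K) = 2*K**2)
w = 121 (w = 11**2 = 121)
h(8) + F(24)*w = 2*8**2 + ((1/2)*(34 + 24)/24)*121 = 2*64 + ((1/2)*(1/24)*58)*121 = 128 + (29/24)*121 = 128 + 3509/24 = 6581/24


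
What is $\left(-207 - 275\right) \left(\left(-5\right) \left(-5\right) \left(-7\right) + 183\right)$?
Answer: $-3856$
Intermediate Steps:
$\left(-207 - 275\right) \left(\left(-5\right) \left(-5\right) \left(-7\right) + 183\right) = - 482 \left(25 \left(-7\right) + 183\right) = - 482 \left(-175 + 183\right) = \left(-482\right) 8 = -3856$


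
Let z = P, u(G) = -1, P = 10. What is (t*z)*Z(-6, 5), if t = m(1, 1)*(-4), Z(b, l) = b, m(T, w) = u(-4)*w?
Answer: -240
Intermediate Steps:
m(T, w) = -w
z = 10
t = 4 (t = -1*1*(-4) = -1*(-4) = 4)
(t*z)*Z(-6, 5) = (4*10)*(-6) = 40*(-6) = -240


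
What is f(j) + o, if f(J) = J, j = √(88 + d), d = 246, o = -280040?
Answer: -280040 + √334 ≈ -2.8002e+5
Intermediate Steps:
j = √334 (j = √(88 + 246) = √334 ≈ 18.276)
f(j) + o = √334 - 280040 = -280040 + √334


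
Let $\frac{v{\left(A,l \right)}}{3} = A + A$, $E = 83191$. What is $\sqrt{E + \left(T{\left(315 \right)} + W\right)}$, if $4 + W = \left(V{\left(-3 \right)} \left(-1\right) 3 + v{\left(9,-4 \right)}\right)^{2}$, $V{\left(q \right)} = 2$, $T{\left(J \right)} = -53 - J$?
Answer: $\sqrt{85123} \approx 291.76$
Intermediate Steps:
$v{\left(A,l \right)} = 6 A$ ($v{\left(A,l \right)} = 3 \left(A + A\right) = 3 \cdot 2 A = 6 A$)
$W = 2300$ ($W = -4 + \left(2 \left(-1\right) 3 + 6 \cdot 9\right)^{2} = -4 + \left(\left(-2\right) 3 + 54\right)^{2} = -4 + \left(-6 + 54\right)^{2} = -4 + 48^{2} = -4 + 2304 = 2300$)
$\sqrt{E + \left(T{\left(315 \right)} + W\right)} = \sqrt{83191 + \left(\left(-53 - 315\right) + 2300\right)} = \sqrt{83191 + \left(-368 + 2300\right)} = \sqrt{83191 + 1932} = \sqrt{85123}$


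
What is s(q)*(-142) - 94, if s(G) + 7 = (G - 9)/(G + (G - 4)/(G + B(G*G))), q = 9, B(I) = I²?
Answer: 900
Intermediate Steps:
s(G) = -7 + (-9 + G)/(G + (-4 + G)/(G + G⁴)) (s(G) = -7 + (G - 9)/(G + (G - 4)/(G + (G*G)²)) = -7 + (-9 + G)/(G + (-4 + G)/(G + (G²)²)) = -7 + (-9 + G)/(G + (-4 + G)/(G + G⁴)))
s(q)*(-142) - 94 = ((28 - 16*9 - 9*9⁴ - 6*9² - 6*9⁵)/(-4 + 9 + 9² + 9⁵))*(-142) - 94 = ((28 - 144 - 9*6561 - 6*81 - 6*59049)/(-4 + 9 + 81 + 59049))*(-142) - 94 = ((28 - 144 - 59049 - 486 - 354294)/59135)*(-142) - 94 = ((1/59135)*(-413945))*(-142) - 94 = -7*(-142) - 94 = 994 - 94 = 900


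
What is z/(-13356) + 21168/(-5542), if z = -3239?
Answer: -132384635/37009476 ≈ -3.5770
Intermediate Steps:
z/(-13356) + 21168/(-5542) = -3239/(-13356) + 21168/(-5542) = -3239*(-1/13356) + 21168*(-1/5542) = 3239/13356 - 10584/2771 = -132384635/37009476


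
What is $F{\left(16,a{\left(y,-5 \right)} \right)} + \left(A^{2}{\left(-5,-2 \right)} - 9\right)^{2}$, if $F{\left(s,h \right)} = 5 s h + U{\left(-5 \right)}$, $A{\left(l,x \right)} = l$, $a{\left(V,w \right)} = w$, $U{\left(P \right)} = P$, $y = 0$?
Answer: $-149$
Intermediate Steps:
$F{\left(s,h \right)} = -5 + 5 h s$ ($F{\left(s,h \right)} = 5 s h - 5 = 5 h s - 5 = -5 + 5 h s$)
$F{\left(16,a{\left(y,-5 \right)} \right)} + \left(A^{2}{\left(-5,-2 \right)} - 9\right)^{2} = \left(-5 + 5 \left(-5\right) 16\right) + \left(\left(-5\right)^{2} - 9\right)^{2} = \left(-5 - 400\right) + \left(25 - 9\right)^{2} = -405 + 16^{2} = -405 + 256 = -149$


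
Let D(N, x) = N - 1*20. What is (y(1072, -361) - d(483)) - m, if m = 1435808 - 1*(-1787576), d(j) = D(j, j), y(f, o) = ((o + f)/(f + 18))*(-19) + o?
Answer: -3514400229/1090 ≈ -3.2242e+6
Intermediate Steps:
D(N, x) = -20 + N (D(N, x) = N - 20 = -20 + N)
y(f, o) = o - 19*(f + o)/(18 + f) (y(f, o) = ((f + o)/(18 + f))*(-19) + o = -19*(f + o)/(18 + f) + o = o - 19*(f + o)/(18 + f))
d(j) = -20 + j
m = 3223384 (m = 1435808 + 1787576 = 3223384)
(y(1072, -361) - d(483)) - m = ((-1*(-361) - 19*1072 + 1072*(-361))/(18 + 1072) - (-20 + 483)) - 1*3223384 = ((361 - 20368 - 386992)/1090 - 1*463) - 3223384 = ((1/1090)*(-406999) - 463) - 3223384 = (-406999/1090 - 463) - 3223384 = -911669/1090 - 3223384 = -3514400229/1090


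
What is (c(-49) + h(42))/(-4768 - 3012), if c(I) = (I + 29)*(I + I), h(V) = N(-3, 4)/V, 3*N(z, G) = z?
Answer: -82319/326760 ≈ -0.25192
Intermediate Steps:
N(z, G) = z/3
h(V) = -1/V (h(V) = ((⅓)*(-3))/V = -1/V)
c(I) = 2*I*(29 + I) (c(I) = (29 + I)*(2*I) = 2*I*(29 + I))
(c(-49) + h(42))/(-4768 - 3012) = (2*(-49)*(29 - 49) - 1/42)/(-4768 - 3012) = (2*(-49)*(-20) - 1*1/42)/(-7780) = (1960 - 1/42)*(-1/7780) = (82319/42)*(-1/7780) = -82319/326760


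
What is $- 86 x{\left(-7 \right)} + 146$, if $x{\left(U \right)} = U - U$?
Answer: $146$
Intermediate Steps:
$x{\left(U \right)} = 0$
$- 86 x{\left(-7 \right)} + 146 = \left(-86\right) 0 + 146 = 0 + 146 = 146$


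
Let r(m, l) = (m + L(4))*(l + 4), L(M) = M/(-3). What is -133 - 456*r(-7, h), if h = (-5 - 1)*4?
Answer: -76133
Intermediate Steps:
h = -24 (h = -6*4 = -24)
L(M) = -M/3 (L(M) = M*(-1/3) = -M/3)
r(m, l) = (4 + l)*(-4/3 + m) (r(m, l) = (m - 1/3*4)*(l + 4) = (m - 4/3)*(4 + l) = (-4/3 + m)*(4 + l) = (4 + l)*(-4/3 + m))
-133 - 456*r(-7, h) = -133 - 456*(-16/3 + 4*(-7) - 4/3*(-24) - 24*(-7)) = -133 - 456*(-16/3 - 28 + 32 + 168) = -133 - 456*500/3 = -133 - 76000 = -76133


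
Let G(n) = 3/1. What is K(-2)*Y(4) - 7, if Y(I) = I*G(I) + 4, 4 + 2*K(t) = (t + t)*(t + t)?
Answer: 89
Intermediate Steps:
G(n) = 3 (G(n) = 3*1 = 3)
K(t) = -2 + 2*t**2 (K(t) = -2 + ((t + t)*(t + t))/2 = -2 + ((2*t)*(2*t))/2 = -2 + (4*t**2)/2 = -2 + 2*t**2)
Y(I) = 4 + 3*I (Y(I) = I*3 + 4 = 3*I + 4 = 4 + 3*I)
K(-2)*Y(4) - 7 = (-2 + 2*(-2)**2)*(4 + 3*4) - 7 = (-2 + 2*4)*(4 + 12) - 7 = (-2 + 8)*16 - 7 = 6*16 - 7 = 96 - 7 = 89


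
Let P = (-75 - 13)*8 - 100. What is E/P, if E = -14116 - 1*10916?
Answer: 2086/67 ≈ 31.134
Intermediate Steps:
E = -25032 (E = -14116 - 10916 = -25032)
P = -804 (P = -88*8 - 100 = -704 - 100 = -804)
E/P = -25032/(-804) = -25032*(-1/804) = 2086/67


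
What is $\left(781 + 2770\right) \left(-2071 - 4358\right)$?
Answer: $-22829379$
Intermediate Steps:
$\left(781 + 2770\right) \left(-2071 - 4358\right) = 3551 \left(-6429\right) = -22829379$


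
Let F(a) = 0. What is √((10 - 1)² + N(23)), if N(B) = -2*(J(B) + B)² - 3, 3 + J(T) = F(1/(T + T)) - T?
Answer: 2*√15 ≈ 7.7460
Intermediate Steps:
J(T) = -3 - T (J(T) = -3 + (0 - T) = -3 - T)
N(B) = -21 (N(B) = -2*((-3 - B) + B)² - 3 = -2*(-3)² - 3 = -2*9 - 3 = -18 - 3 = -21)
√((10 - 1)² + N(23)) = √((10 - 1)² - 21) = √(9² - 21) = √(81 - 21) = √60 = 2*√15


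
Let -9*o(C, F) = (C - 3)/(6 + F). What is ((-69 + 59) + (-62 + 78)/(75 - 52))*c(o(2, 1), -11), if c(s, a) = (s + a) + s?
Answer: 147874/1449 ≈ 102.05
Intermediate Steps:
o(C, F) = -(-3 + C)/(9*(6 + F)) (o(C, F) = -(C - 3)/(9*(6 + F)) = -(-3 + C)/(9*(6 + F)))
c(s, a) = a + 2*s (c(s, a) = (a + s) + s = a + 2*s)
((-69 + 59) + (-62 + 78)/(75 - 52))*c(o(2, 1), -11) = ((-69 + 59) + (-62 + 78)/(75 - 52))*(-11 + 2*((3 - 1*2)/(9*(6 + 1)))) = (-10 + 16/23)*(-11 + 2*((⅑)*(3 - 2)/7)) = (-10 + 16*(1/23))*(-11 + 2*((⅑)*(⅐)*1)) = (-10 + 16/23)*(-11 + 2*(1/63)) = -214*(-11 + 2/63)/23 = -214/23*(-691/63) = 147874/1449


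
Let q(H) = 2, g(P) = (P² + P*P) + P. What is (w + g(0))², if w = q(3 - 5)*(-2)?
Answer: 16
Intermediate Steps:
g(P) = P + 2*P² (g(P) = (P² + P²) + P = 2*P² + P = P + 2*P²)
w = -4 (w = 2*(-2) = -4)
(w + g(0))² = (-4 + 0*(1 + 2*0))² = (-4 + 0*(1 + 0))² = (-4 + 0*1)² = (-4 + 0)² = (-4)² = 16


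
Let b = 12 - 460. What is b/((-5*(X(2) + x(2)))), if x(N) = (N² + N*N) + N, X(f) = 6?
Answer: 28/5 ≈ 5.6000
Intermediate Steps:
b = -448
x(N) = N + 2*N² (x(N) = (N² + N²) + N = 2*N² + N = N + 2*N²)
b/((-5*(X(2) + x(2)))) = -448*(-1/(5*(6 + 2*(1 + 2*2)))) = -448*(-1/(5*(6 + 2*(1 + 4)))) = -448*(-1/(5*(6 + 2*5))) = -448*(-1/(5*(6 + 10))) = -448/((-5*16)) = -448/(-80) = -448*(-1/80) = 28/5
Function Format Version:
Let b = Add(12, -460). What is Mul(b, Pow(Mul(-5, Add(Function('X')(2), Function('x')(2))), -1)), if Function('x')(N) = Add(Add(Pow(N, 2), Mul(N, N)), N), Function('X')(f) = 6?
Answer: Rational(28, 5) ≈ 5.6000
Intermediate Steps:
b = -448
Function('x')(N) = Add(N, Mul(2, Pow(N, 2))) (Function('x')(N) = Add(Add(Pow(N, 2), Pow(N, 2)), N) = Add(Mul(2, Pow(N, 2)), N) = Add(N, Mul(2, Pow(N, 2))))
Mul(b, Pow(Mul(-5, Add(Function('X')(2), Function('x')(2))), -1)) = Mul(-448, Pow(Mul(-5, Add(6, Mul(2, Add(1, Mul(2, 2))))), -1)) = Mul(-448, Pow(Mul(-5, Add(6, Mul(2, Add(1, 4)))), -1)) = Mul(-448, Pow(Mul(-5, Add(6, Mul(2, 5))), -1)) = Mul(-448, Pow(Mul(-5, Add(6, 10)), -1)) = Mul(-448, Pow(Mul(-5, 16), -1)) = Mul(-448, Pow(-80, -1)) = Mul(-448, Rational(-1, 80)) = Rational(28, 5)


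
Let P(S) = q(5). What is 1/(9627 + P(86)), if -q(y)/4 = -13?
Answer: 1/9679 ≈ 0.00010332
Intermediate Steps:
q(y) = 52 (q(y) = -4*(-13) = 52)
P(S) = 52
1/(9627 + P(86)) = 1/(9627 + 52) = 1/9679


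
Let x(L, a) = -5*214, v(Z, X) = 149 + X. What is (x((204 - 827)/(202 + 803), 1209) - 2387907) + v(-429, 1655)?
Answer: -2387173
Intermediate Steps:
x(L, a) = -1070
(x((204 - 827)/(202 + 803), 1209) - 2387907) + v(-429, 1655) = (-1070 - 2387907) + (149 + 1655) = -2388977 + 1804 = -2387173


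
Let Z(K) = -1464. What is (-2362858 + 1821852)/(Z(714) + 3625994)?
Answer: -270503/1812265 ≈ -0.14926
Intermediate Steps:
(-2362858 + 1821852)/(Z(714) + 3625994) = (-2362858 + 1821852)/(-1464 + 3625994) = -541006/3624530 = -541006*1/3624530 = -270503/1812265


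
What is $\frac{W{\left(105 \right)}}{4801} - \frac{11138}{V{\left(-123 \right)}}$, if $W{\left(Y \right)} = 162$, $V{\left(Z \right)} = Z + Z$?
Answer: $\frac{26756695}{590523} \approx 45.31$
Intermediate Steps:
$V{\left(Z \right)} = 2 Z$
$\frac{W{\left(105 \right)}}{4801} - \frac{11138}{V{\left(-123 \right)}} = \frac{162}{4801} - \frac{11138}{2 \left(-123\right)} = 162 \cdot \frac{1}{4801} - \frac{11138}{-246} = \frac{162}{4801} - - \frac{5569}{123} = \frac{162}{4801} + \frac{5569}{123} = \frac{26756695}{590523}$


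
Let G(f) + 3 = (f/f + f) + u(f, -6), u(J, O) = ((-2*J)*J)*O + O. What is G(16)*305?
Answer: 939400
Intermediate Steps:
u(J, O) = O - 2*O*J² (u(J, O) = (-2*J²)*O + O = -2*O*J² + O = O - 2*O*J²)
G(f) = -8 + f + 12*f² (G(f) = -3 + ((f/f + f) - 6*(1 - 2*f²)) = -3 + ((1 + f) + (-6 + 12*f²)) = -3 + (-5 + f + 12*f²) = -8 + f + 12*f²)
G(16)*305 = (-8 + 16 + 12*16²)*305 = (-8 + 16 + 12*256)*305 = (-8 + 16 + 3072)*305 = 3080*305 = 939400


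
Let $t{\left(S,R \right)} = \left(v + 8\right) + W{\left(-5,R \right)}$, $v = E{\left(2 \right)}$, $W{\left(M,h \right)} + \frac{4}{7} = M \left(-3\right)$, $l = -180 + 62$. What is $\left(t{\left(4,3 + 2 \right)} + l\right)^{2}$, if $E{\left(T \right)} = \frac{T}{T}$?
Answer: $\frac{438244}{49} \approx 8943.8$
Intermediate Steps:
$l = -118$
$E{\left(T \right)} = 1$
$W{\left(M,h \right)} = - \frac{4}{7} - 3 M$ ($W{\left(M,h \right)} = - \frac{4}{7} + M \left(-3\right) = - \frac{4}{7} - 3 M$)
$v = 1$
$t{\left(S,R \right)} = \frac{164}{7}$ ($t{\left(S,R \right)} = \left(1 + 8\right) - - \frac{101}{7} = 9 + \left(- \frac{4}{7} + 15\right) = 9 + \frac{101}{7} = \frac{164}{7}$)
$\left(t{\left(4,3 + 2 \right)} + l\right)^{2} = \left(\frac{164}{7} - 118\right)^{2} = \left(- \frac{662}{7}\right)^{2} = \frac{438244}{49}$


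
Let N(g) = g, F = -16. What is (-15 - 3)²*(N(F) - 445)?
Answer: -149364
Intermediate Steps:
(-15 - 3)²*(N(F) - 445) = (-15 - 3)²*(-16 - 445) = (-18)²*(-461) = 324*(-461) = -149364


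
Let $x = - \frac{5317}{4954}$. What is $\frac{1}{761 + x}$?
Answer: $\frac{4954}{3764677} \approx 0.0013159$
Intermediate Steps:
$x = - \frac{5317}{4954}$ ($x = \left(-5317\right) \frac{1}{4954} = - \frac{5317}{4954} \approx -1.0733$)
$\frac{1}{761 + x} = \frac{1}{761 - \frac{5317}{4954}} = \frac{1}{\frac{3764677}{4954}} = \frac{4954}{3764677}$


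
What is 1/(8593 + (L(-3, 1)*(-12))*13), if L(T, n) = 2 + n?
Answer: 1/8125 ≈ 0.00012308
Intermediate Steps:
1/(8593 + (L(-3, 1)*(-12))*13) = 1/(8593 + ((2 + 1)*(-12))*13) = 1/(8593 + (3*(-12))*13) = 1/(8593 - 36*13) = 1/(8593 - 468) = 1/8125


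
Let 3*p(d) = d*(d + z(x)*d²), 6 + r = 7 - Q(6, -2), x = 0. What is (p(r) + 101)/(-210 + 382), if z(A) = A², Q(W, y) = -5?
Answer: 113/172 ≈ 0.65698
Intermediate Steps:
r = 6 (r = -6 + (7 - 1*(-5)) = -6 + (7 + 5) = -6 + 12 = 6)
p(d) = d²/3 (p(d) = (d*(d + 0²*d²))/3 = (d*(d + 0*d²))/3 = (d*(d + 0))/3 = (d*d)/3 = d²/3)
(p(r) + 101)/(-210 + 382) = ((⅓)*6² + 101)/(-210 + 382) = ((⅓)*36 + 101)/172 = (12 + 101)*(1/172) = 113*(1/172) = 113/172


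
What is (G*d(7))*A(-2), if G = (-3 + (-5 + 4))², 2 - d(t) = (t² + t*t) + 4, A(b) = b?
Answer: 3200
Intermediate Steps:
d(t) = -2 - 2*t² (d(t) = 2 - ((t² + t*t) + 4) = 2 - ((t² + t²) + 4) = 2 - (2*t² + 4) = 2 - (4 + 2*t²) = 2 + (-4 - 2*t²) = -2 - 2*t²)
G = 16 (G = (-3 - 1)² = (-4)² = 16)
(G*d(7))*A(-2) = (16*(-2 - 2*7²))*(-2) = (16*(-2 - 2*49))*(-2) = (16*(-2 - 98))*(-2) = (16*(-100))*(-2) = -1600*(-2) = 3200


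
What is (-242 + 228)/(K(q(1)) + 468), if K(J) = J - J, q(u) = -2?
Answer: -7/234 ≈ -0.029915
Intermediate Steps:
K(J) = 0
(-242 + 228)/(K(q(1)) + 468) = (-242 + 228)/(0 + 468) = -14/468 = -14*1/468 = -7/234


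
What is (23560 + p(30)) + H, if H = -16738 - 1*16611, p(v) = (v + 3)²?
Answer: -8700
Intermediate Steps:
p(v) = (3 + v)²
H = -33349 (H = -16738 - 16611 = -33349)
(23560 + p(30)) + H = (23560 + (3 + 30)²) - 33349 = (23560 + 33²) - 33349 = (23560 + 1089) - 33349 = 24649 - 33349 = -8700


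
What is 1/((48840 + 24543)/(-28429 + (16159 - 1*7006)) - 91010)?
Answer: -316/28760363 ≈ -1.0987e-5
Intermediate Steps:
1/((48840 + 24543)/(-28429 + (16159 - 1*7006)) - 91010) = 1/(73383/(-28429 + (16159 - 7006)) - 91010) = 1/(73383/(-28429 + 9153) - 91010) = 1/(73383/(-19276) - 91010) = 1/(73383*(-1/19276) - 91010) = 1/(-1203/316 - 91010) = 1/(-28760363/316) = -316/28760363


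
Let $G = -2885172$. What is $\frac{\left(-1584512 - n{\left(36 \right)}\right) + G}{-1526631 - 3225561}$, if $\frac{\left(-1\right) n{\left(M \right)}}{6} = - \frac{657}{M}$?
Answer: $\frac{8939587}{9504384} \approx 0.94057$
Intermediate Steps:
$n{\left(M \right)} = \frac{3942}{M}$ ($n{\left(M \right)} = - 6 \left(- \frac{657}{M}\right) = \frac{3942}{M}$)
$\frac{\left(-1584512 - n{\left(36 \right)}\right) + G}{-1526631 - 3225561} = \frac{\left(-1584512 - \frac{3942}{36}\right) - 2885172}{-1526631 - 3225561} = \frac{\left(-1584512 - 3942 \cdot \frac{1}{36}\right) - 2885172}{-4752192} = \left(\left(-1584512 - \frac{219}{2}\right) - 2885172\right) \left(- \frac{1}{4752192}\right) = \left(- \frac{3169243}{2} - 2885172\right) \left(- \frac{1}{4752192}\right) = \left(- \frac{8939587}{2}\right) \left(- \frac{1}{4752192}\right) = \frac{8939587}{9504384}$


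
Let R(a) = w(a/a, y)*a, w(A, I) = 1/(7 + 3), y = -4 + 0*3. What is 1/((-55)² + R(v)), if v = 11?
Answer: 10/30261 ≈ 0.00033046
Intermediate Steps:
y = -4 (y = -4 + 0 = -4)
w(A, I) = ⅒ (w(A, I) = 1/10 = ⅒)
R(a) = a/10
1/((-55)² + R(v)) = 1/((-55)² + (⅒)*11) = 1/(3025 + 11/10) = 1/(30261/10) = 10/30261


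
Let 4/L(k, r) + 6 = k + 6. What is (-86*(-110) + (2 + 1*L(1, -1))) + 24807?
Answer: 34273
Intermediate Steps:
L(k, r) = 4/k (L(k, r) = 4/(-6 + (k + 6)) = 4/(-6 + (6 + k)) = 4/k)
(-86*(-110) + (2 + 1*L(1, -1))) + 24807 = (-86*(-110) + (2 + 1*(4/1))) + 24807 = (9460 + (2 + 1*(4*1))) + 24807 = (9460 + (2 + 1*4)) + 24807 = (9460 + (2 + 4)) + 24807 = (9460 + 6) + 24807 = 9466 + 24807 = 34273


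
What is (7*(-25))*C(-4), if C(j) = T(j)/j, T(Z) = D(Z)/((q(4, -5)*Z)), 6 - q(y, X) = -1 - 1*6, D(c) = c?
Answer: 175/52 ≈ 3.3654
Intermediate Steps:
q(y, X) = 13 (q(y, X) = 6 - (-1 - 1*6) = 6 - (-1 - 6) = 6 - 1*(-7) = 6 + 7 = 13)
T(Z) = 1/13 (T(Z) = Z/((13*Z)) = Z*(1/(13*Z)) = 1/13)
C(j) = 1/(13*j)
(7*(-25))*C(-4) = (7*(-25))*((1/13)/(-4)) = -175*(-1)/(13*4) = -175*(-1/52) = 175/52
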